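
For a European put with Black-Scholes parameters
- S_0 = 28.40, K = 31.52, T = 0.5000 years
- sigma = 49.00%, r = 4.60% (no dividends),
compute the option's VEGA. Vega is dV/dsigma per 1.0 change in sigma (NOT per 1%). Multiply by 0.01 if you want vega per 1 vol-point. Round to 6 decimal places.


d1 = -0.0612098177; d2 = -0.4076921405
phi(d1) = 0.3981956331; exp(-qT) = 1.0000000000; exp(-rT) = 0.9772624838
Vega = S * exp(-qT) * phi(d1) * sqrt(T) = 28.4000 * 1.0000000000 * 0.3981956331 * 0.7071067812 = 7.996498

Answer: Vega = 7.996498


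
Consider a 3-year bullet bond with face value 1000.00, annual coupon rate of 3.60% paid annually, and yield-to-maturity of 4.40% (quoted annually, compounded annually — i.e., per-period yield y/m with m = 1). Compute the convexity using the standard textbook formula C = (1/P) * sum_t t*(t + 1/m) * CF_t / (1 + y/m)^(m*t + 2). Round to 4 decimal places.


Coupon per period c = face * coupon_rate / m = 36.000000
Periods per year m = 1; per-period yield y/m = 0.044000
Number of cashflows N = 3
Cashflows (t years, CF_t, discount factor 1/(1+y/m)^(m*t), PV):
  t = 1.0000: CF_t = 36.000000, DF = 0.957854, PV = 34.482759
  t = 2.0000: CF_t = 36.000000, DF = 0.917485, PV = 33.029462
  t = 3.0000: CF_t = 1036.000000, DF = 0.878817, PV = 910.454526
Price P = sum_t PV_t = 977.966747
Convexity numerator sum_t t*(t + 1/m) * CF_t / (1+y/m)^(m*t + 2):
  t = 1.0000: term = 63.274832
  t = 2.0000: term = 181.824230
  t = 3.0000: term = 10023.941147
Convexity = (1/P) * sum = 10269.040208 / 977.966747 = 10.500398

Answer: Convexity = 10.5004


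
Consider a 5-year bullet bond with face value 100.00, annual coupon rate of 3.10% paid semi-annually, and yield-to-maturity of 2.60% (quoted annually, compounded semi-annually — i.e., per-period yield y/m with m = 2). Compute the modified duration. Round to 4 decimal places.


Coupon per period c = face * coupon_rate / m = 1.550000
Periods per year m = 2; per-period yield y/m = 0.013000
Number of cashflows N = 10
Cashflows (t years, CF_t, discount factor 1/(1+y/m)^(m*t), PV):
  t = 0.5000: CF_t = 1.550000, DF = 0.987167, PV = 1.530109
  t = 1.0000: CF_t = 1.550000, DF = 0.974498, PV = 1.510472
  t = 1.5000: CF_t = 1.550000, DF = 0.961992, PV = 1.491088
  t = 2.0000: CF_t = 1.550000, DF = 0.949647, PV = 1.471953
  t = 2.5000: CF_t = 1.550000, DF = 0.937460, PV = 1.453063
  t = 3.0000: CF_t = 1.550000, DF = 0.925429, PV = 1.434416
  t = 3.5000: CF_t = 1.550000, DF = 0.913553, PV = 1.416008
  t = 4.0000: CF_t = 1.550000, DF = 0.901829, PV = 1.397836
  t = 4.5000: CF_t = 1.550000, DF = 0.890256, PV = 1.379897
  t = 5.0000: CF_t = 101.550000, DF = 0.878831, PV = 89.245325
Price P = sum_t PV_t = 102.330166
First compute Macaulay numerator sum_t t * PV_t:
  t * PV_t at t = 0.5000: 0.765054
  t * PV_t at t = 1.0000: 1.510472
  t * PV_t at t = 1.5000: 2.236632
  t * PV_t at t = 2.0000: 2.943906
  t * PV_t at t = 2.5000: 3.632658
  t * PV_t at t = 3.0000: 4.303247
  t * PV_t at t = 3.5000: 4.956027
  t * PV_t at t = 4.0000: 5.591343
  t * PV_t at t = 4.5000: 6.209537
  t * PV_t at t = 5.0000: 446.226624
Macaulay duration D = 478.375500 / 102.330166 = 4.674824
Modified duration = D / (1 + y/m) = 4.674824 / (1 + 0.013000) = 4.614831

Answer: Modified duration = 4.6148


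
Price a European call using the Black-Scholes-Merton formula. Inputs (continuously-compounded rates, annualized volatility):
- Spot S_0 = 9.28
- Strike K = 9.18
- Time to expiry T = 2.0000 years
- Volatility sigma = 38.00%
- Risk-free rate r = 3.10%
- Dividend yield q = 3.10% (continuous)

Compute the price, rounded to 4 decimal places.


Answer: Price = 1.8851

Derivation:
d1 = (ln(S/K) + (r - q + 0.5*sigma^2) * T) / (sigma * sqrt(T)) = 0.28886120
d2 = d1 - sigma * sqrt(T) = -0.24853995
exp(-rT) = 0.93988289; exp(-qT) = 0.93988289
C = S_0 * exp(-qT) * N(d1) - K * exp(-rT) * N(d2)
N(d1) = 0.61365620; N(d2) = 0.40185833
C = 9.2800 * 0.93988289 * 0.61365620 - 9.1800 * 0.93988289 * 0.40185833 = 1.8851


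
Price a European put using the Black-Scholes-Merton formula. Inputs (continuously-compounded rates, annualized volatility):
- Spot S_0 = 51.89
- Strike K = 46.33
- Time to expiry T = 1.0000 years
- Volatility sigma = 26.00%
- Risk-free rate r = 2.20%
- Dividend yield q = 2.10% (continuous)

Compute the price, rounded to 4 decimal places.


d1 = (ln(S/K) + (r - q + 0.5*sigma^2) * T) / (sigma * sqrt(T)) = 0.56975536
d2 = d1 - sigma * sqrt(T) = 0.30975536
exp(-rT) = 0.97824024; exp(-qT) = 0.97921896
P = K * exp(-rT) * N(-d2) - S_0 * exp(-qT) * N(-d1)
N(-d1) = 0.28442182; N(-d2) = 0.37837350
P = 46.3300 * 0.97824024 * 0.37837350 - 51.8900 * 0.97921896 * 0.28442182 = 2.6966

Answer: Price = 2.6966


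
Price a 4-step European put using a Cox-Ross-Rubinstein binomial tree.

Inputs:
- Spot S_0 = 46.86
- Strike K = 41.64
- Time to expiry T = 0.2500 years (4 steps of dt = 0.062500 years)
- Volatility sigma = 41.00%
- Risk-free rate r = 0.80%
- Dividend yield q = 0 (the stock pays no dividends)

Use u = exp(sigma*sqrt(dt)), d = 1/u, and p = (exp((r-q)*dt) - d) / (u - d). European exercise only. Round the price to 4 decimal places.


dt = T/N = 0.062500
u = exp(sigma*sqrt(dt)) = 1.107937; d = 1/u = 0.902578
p = (exp((r-q)*dt) - d) / (u - d) = 0.476833
Discount per step: exp(-r*dt) = 0.999500
Stock lattice S(k, i) with i counting down-moves:
  k=0: S(0,0) = 46.8600
  k=1: S(1,0) = 51.9179; S(1,1) = 42.2948
  k=2: S(2,0) = 57.5218; S(2,1) = 46.8600; S(2,2) = 38.1744
  k=3: S(3,0) = 63.7306; S(3,1) = 51.9179; S(3,2) = 42.2948; S(3,3) = 34.4554
  k=4: S(4,0) = 70.6095; S(4,1) = 57.5218; S(4,2) = 46.8600; S(4,3) = 38.1744; S(4,4) = 31.0987
Terminal payoffs V(N, i) = max(K - S_T, 0):
  V(4,0) = 0.000000; V(4,1) = 0.000000; V(4,2) = 0.000000; V(4,3) = 3.465627; V(4,4) = 10.541349
Backward induction: V(k, i) = exp(-r*dt) * [p * V(k+1, i) + (1-p) * V(k+1, i+1)].
  V(3,0) = exp(-r*dt) * [p*0.000000 + (1-p)*0.000000] = 0.000000
  V(3,1) = exp(-r*dt) * [p*0.000000 + (1-p)*0.000000] = 0.000000
  V(3,2) = exp(-r*dt) * [p*0.000000 + (1-p)*3.465627] = 1.812196
  V(3,3) = exp(-r*dt) * [p*3.465627 + (1-p)*10.541349] = 7.163830
  V(2,0) = exp(-r*dt) * [p*0.000000 + (1-p)*0.000000] = 0.000000
  V(2,1) = exp(-r*dt) * [p*0.000000 + (1-p)*1.812196] = 0.947608
  V(2,2) = exp(-r*dt) * [p*1.812196 + (1-p)*7.163830] = 4.609690
  V(1,0) = exp(-r*dt) * [p*0.000000 + (1-p)*0.947608] = 0.495509
  V(1,1) = exp(-r*dt) * [p*0.947608 + (1-p)*4.609690] = 2.862058
  V(0,0) = exp(-r*dt) * [p*0.495509 + (1-p)*2.862058] = 1.732743

Answer: Price = V(0,0) = 1.7327


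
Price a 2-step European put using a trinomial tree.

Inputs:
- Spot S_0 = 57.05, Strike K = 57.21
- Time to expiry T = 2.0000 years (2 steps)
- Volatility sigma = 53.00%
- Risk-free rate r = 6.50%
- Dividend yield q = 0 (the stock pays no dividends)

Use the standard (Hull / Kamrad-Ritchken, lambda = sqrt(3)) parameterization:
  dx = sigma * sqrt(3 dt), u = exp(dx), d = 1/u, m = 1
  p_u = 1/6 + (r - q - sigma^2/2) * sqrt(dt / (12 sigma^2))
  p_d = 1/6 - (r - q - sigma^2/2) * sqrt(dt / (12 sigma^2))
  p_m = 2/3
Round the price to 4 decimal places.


Answer: Price = V(0,0) = 10.2681

Derivation:
dt = T/N = 1.000000; dx = sigma*sqrt(3*dt) = 0.917987
u = exp(dx) = 2.504244; d = 1/u = 0.399322
p_u = 0.125571, p_m = 0.666667, p_d = 0.207762
Discount per step: exp(-r*dt) = 0.937067
Stock lattice S(k, j) with j the centered position index:
  k=0: S(0,+0) = 57.0500
  k=1: S(1,-1) = 22.7813; S(1,+0) = 57.0500; S(1,+1) = 142.8671
  k=2: S(2,-2) = 9.0971; S(2,-1) = 22.7813; S(2,+0) = 57.0500; S(2,+1) = 142.8671; S(2,+2) = 357.7742
Terminal payoffs V(N, j) = max(K - S_T, 0):
  V(2,-2) = 48.112913; V(2,-1) = 34.428674; V(2,+0) = 0.160000; V(2,+1) = 0.000000; V(2,+2) = 0.000000
Backward induction: V(k, j) = exp(-r*dt) * [p_u * V(k+1, j+1) + p_m * V(k+1, j) + p_d * V(k+1, j-1)]
  V(1,-1) = exp(-r*dt) * [p_u*0.160000 + p_m*34.428674 + p_d*48.112913] = 30.893781
  V(1,+0) = exp(-r*dt) * [p_u*0.000000 + p_m*0.160000 + p_d*34.428674] = 6.802770
  V(1,+1) = exp(-r*dt) * [p_u*0.000000 + p_m*0.000000 + p_d*0.160000] = 0.031150
  V(0,+0) = exp(-r*dt) * [p_u*0.031150 + p_m*6.802770 + p_d*30.893781] = 10.268054


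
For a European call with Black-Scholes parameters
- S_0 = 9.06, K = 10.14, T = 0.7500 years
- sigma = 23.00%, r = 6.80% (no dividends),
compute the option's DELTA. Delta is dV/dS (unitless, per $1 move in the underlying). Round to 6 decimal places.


Answer: Delta = 0.416927

Derivation:
d1 = -0.2097607817; d2 = -0.4089466246
phi(d1) = 0.3902614710; exp(-qT) = 1.0000000000; exp(-rT) = 0.9502786705
N(d1) = 0.4169271919
Delta = exp(-qT) * N(d1) = 1.0000000000 * 0.4169271919 = 0.416927


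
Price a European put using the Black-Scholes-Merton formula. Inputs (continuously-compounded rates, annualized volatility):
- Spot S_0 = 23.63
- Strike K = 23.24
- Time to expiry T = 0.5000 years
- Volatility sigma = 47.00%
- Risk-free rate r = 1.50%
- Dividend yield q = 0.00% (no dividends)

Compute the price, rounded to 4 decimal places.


Answer: Price = 2.8076

Derivation:
d1 = (ln(S/K) + (r - q + 0.5*sigma^2) * T) / (sigma * sqrt(T)) = 0.23881301
d2 = d1 - sigma * sqrt(T) = -0.09352718
exp(-rT) = 0.99252805; exp(-qT) = 1.00000000
P = K * exp(-rT) * N(-d2) - S_0 * exp(-qT) * N(-d1)
N(-d1) = 0.40562529; N(-d2) = 0.53725762
P = 23.2400 * 0.99252805 * 0.53725762 - 23.6300 * 1.00000000 * 0.40562529 = 2.8076


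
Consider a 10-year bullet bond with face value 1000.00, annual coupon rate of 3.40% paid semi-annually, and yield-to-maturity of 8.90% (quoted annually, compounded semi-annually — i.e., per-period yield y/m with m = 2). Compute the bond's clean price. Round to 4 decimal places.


Coupon per period c = face * coupon_rate / m = 17.000000
Periods per year m = 2; per-period yield y/m = 0.044500
Number of cashflows N = 20
Cashflows (t years, CF_t, discount factor 1/(1+y/m)^(m*t), PV):
  t = 0.5000: CF_t = 17.000000, DF = 0.957396, PV = 16.275730
  t = 1.0000: CF_t = 17.000000, DF = 0.916607, PV = 15.582317
  t = 1.5000: CF_t = 17.000000, DF = 0.877556, PV = 14.918446
  t = 2.0000: CF_t = 17.000000, DF = 0.840168, PV = 14.282859
  t = 2.5000: CF_t = 17.000000, DF = 0.804374, PV = 13.674350
  t = 3.0000: CF_t = 17.000000, DF = 0.770104, PV = 13.091767
  t = 3.5000: CF_t = 17.000000, DF = 0.737294, PV = 12.534003
  t = 4.0000: CF_t = 17.000000, DF = 0.705883, PV = 12.000003
  t = 4.5000: CF_t = 17.000000, DF = 0.675809, PV = 11.488754
  t = 5.0000: CF_t = 17.000000, DF = 0.647017, PV = 10.999286
  t = 5.5000: CF_t = 17.000000, DF = 0.619451, PV = 10.530671
  t = 6.0000: CF_t = 17.000000, DF = 0.593060, PV = 10.082021
  t = 6.5000: CF_t = 17.000000, DF = 0.567793, PV = 9.652485
  t = 7.0000: CF_t = 17.000000, DF = 0.543603, PV = 9.241250
  t = 7.5000: CF_t = 17.000000, DF = 0.520443, PV = 8.847534
  t = 8.0000: CF_t = 17.000000, DF = 0.498270, PV = 8.470593
  t = 8.5000: CF_t = 17.000000, DF = 0.477042, PV = 8.109711
  t = 9.0000: CF_t = 17.000000, DF = 0.456718, PV = 7.764204
  t = 9.5000: CF_t = 17.000000, DF = 0.437260, PV = 7.433417
  t = 10.0000: CF_t = 1017.000000, DF = 0.418631, PV = 425.747461
Price P = sum_t PV_t = 640.726861

Answer: Price = 640.7269


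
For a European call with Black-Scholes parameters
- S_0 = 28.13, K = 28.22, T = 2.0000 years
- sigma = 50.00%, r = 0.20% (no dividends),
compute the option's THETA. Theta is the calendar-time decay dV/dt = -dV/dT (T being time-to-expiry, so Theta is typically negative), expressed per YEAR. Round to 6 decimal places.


Answer: Theta = -1.883250

Derivation:
d1 = 0.3546927886; d2 = -0.3524139926
phi(d1) = 0.3746204045; exp(-qT) = 1.0000000000; exp(-rT) = 0.9960079893
Theta = -S*exp(-qT)*phi(d1)*sigma/(2*sqrt(T)) - r*K*exp(-rT)*N(d2) + q*S*exp(-qT)*N(d1)
N(d1) = 0.6385901230; N(d2) = 0.3622639049; sqrt(T) = 1.4142135624
Term 1 = -28.1300 * 1.0000000000 * 0.3746204045 * 0.5000 / (2 * 1.4142135624) = -1.8628855391
Term 2 = -0.0020 * 28.2200 * 0.9960079893 * 0.3622639049 = -0.0203645534
Term 3 = 0 (no dividend yield, q = 0)
Theta = -1.8628855391 + (-0.0203645534) + (0.0000000000) = -1.883250


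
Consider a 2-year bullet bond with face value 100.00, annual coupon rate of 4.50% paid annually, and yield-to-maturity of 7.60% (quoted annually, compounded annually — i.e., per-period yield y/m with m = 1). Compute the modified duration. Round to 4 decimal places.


Coupon per period c = face * coupon_rate / m = 4.500000
Periods per year m = 1; per-period yield y/m = 0.076000
Number of cashflows N = 2
Cashflows (t years, CF_t, discount factor 1/(1+y/m)^(m*t), PV):
  t = 1.0000: CF_t = 4.500000, DF = 0.929368, PV = 4.182156
  t = 2.0000: CF_t = 104.500000, DF = 0.863725, PV = 90.259256
Price P = sum_t PV_t = 94.441412
First compute Macaulay numerator sum_t t * PV_t:
  t * PV_t at t = 1.0000: 4.182156
  t * PV_t at t = 2.0000: 180.518511
Macaulay duration D = 184.700667 / 94.441412 = 1.955717
Modified duration = D / (1 + y/m) = 1.955717 / (1 + 0.076000) = 1.817581

Answer: Modified duration = 1.8176


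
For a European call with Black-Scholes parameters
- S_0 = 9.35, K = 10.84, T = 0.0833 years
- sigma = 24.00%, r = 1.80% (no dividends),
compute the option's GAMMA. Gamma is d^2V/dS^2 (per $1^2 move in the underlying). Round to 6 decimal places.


Answer: Gamma = 0.071044

Derivation:
d1 = -2.0784178842; d2 = -2.1476860587
phi(d1) = 0.0460121869; exp(-qT) = 1.0000000000; exp(-rT) = 0.9985017235
Gamma = exp(-qT) * phi(d1) / (S * sigma * sqrt(T)) = 1.0000000000 * 0.0460121869 / (9.3500 * 0.2400 * 0.2886173938) = 0.071044


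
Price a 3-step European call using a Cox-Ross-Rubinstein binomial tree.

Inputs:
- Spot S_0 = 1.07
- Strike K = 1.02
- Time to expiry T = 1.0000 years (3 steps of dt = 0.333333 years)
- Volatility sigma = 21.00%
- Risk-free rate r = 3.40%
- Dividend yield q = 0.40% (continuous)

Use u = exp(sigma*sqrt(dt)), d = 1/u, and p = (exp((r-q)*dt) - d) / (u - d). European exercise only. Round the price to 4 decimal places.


Answer: Price = V(0,0) = 0.1366

Derivation:
dt = T/N = 0.333333
u = exp(sigma*sqrt(dt)) = 1.128900; d = 1/u = 0.885818
p = (exp((r-q)*dt) - d) / (u - d) = 0.511071
Discount per step: exp(-r*dt) = 0.988731
Stock lattice S(k, i) with i counting down-moves:
  k=0: S(0,0) = 1.0700
  k=1: S(1,0) = 1.2079; S(1,1) = 0.9478
  k=2: S(2,0) = 1.3636; S(2,1) = 1.0700; S(2,2) = 0.8396
  k=3: S(3,0) = 1.5394; S(3,1) = 1.2079; S(3,2) = 0.9478; S(3,3) = 0.7437
Terminal payoffs V(N, i) = max(S_T - K, 0):
  V(3,0) = 0.519395; V(3,1) = 0.187923; V(3,2) = 0.000000; V(3,3) = 0.000000
Backward induction: V(k, i) = exp(-r*dt) * [p * V(k+1, i) + (1-p) * V(k+1, i+1)].
  V(2,0) = exp(-r*dt) * [p*0.519395 + (1-p)*0.187923] = 0.353302
  V(2,1) = exp(-r*dt) * [p*0.187923 + (1-p)*0.000000] = 0.094960
  V(2,2) = exp(-r*dt) * [p*0.000000 + (1-p)*0.000000] = 0.000000
  V(1,0) = exp(-r*dt) * [p*0.353302 + (1-p)*0.094960] = 0.224433
  V(1,1) = exp(-r*dt) * [p*0.094960 + (1-p)*0.000000] = 0.047984
  V(0,0) = exp(-r*dt) * [p*0.224433 + (1-p)*0.047984] = 0.136605


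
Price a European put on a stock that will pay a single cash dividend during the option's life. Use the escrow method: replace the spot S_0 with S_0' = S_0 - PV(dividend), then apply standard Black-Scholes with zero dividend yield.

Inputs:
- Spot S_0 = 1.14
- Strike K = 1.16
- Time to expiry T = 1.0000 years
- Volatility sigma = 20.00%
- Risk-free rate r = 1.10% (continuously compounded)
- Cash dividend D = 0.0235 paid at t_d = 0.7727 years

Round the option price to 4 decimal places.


PV(D) = D * exp(-r * t_d) = 0.0235 * 0.99153632 = 0.02330110
S_0' = S_0 - PV(D) = 1.1400 - 0.02330110 = 1.11669890
d1 = (ln(S_0'/K) + (r + sigma^2/2)*T) / (sigma*sqrt(T)) = -0.03521543
d2 = d1 - sigma*sqrt(T) = -0.23521543
exp(-rT) = 0.98906028
N(-d1) = 0.51404602; N(-d2) = 0.59297923
P = K * exp(-rT) * N(-d2) - S_0' * N(-d1) = 1.1600 * 0.98906028 * 0.59297923 - 1.11669890 * 0.51404602 = 0.1063

Answer: Price = 0.1063


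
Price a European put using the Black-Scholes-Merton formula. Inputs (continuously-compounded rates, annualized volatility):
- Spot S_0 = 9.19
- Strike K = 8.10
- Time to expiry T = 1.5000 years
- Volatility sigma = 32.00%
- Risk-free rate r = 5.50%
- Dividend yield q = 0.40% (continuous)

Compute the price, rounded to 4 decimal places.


d1 = (ln(S/K) + (r - q + 0.5*sigma^2) * T) / (sigma * sqrt(T)) = 0.71329109
d2 = d1 - sigma * sqrt(T) = 0.32137273
exp(-rT) = 0.92081144; exp(-qT) = 0.99401796
P = K * exp(-rT) * N(-d2) - S_0 * exp(-qT) * N(-d1)
N(-d1) = 0.23783282; N(-d2) = 0.37396397
P = 8.1000 * 0.92081144 * 0.37396397 - 9.1900 * 0.99401796 * 0.23783282 = 0.6166

Answer: Price = 0.6166


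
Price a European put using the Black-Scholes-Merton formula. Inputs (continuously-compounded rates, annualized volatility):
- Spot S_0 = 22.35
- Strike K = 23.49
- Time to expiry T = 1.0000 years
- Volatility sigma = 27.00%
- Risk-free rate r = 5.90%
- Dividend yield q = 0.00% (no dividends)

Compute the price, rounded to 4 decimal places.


d1 = (ln(S/K) + (r - q + 0.5*sigma^2) * T) / (sigma * sqrt(T)) = 0.16926490
d2 = d1 - sigma * sqrt(T) = -0.10073510
exp(-rT) = 0.94270677; exp(-qT) = 1.00000000
P = K * exp(-rT) * N(-d2) - S_0 * exp(-qT) * N(-d1)
N(-d1) = 0.43279414; N(-d2) = 0.54011963
P = 23.4900 * 0.94270677 * 0.54011963 - 22.3500 * 1.00000000 * 0.43279414 = 2.2876

Answer: Price = 2.2876


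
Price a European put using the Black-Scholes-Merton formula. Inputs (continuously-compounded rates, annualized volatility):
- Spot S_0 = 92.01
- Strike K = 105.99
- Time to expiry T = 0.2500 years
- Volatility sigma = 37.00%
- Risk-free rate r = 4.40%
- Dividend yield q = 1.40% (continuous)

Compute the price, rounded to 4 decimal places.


d1 = (ln(S/K) + (r - q + 0.5*sigma^2) * T) / (sigma * sqrt(T)) = -0.63154045
d2 = d1 - sigma * sqrt(T) = -0.81654045
exp(-rT) = 0.98906028; exp(-qT) = 0.99650612
P = K * exp(-rT) * N(-d2) - S_0 * exp(-qT) * N(-d1)
N(-d1) = 0.73615640; N(-d2) = 0.79290445
P = 105.9900 * 0.98906028 * 0.79290445 - 92.0100 * 0.99650612 * 0.73615640 = 15.6235

Answer: Price = 15.6235


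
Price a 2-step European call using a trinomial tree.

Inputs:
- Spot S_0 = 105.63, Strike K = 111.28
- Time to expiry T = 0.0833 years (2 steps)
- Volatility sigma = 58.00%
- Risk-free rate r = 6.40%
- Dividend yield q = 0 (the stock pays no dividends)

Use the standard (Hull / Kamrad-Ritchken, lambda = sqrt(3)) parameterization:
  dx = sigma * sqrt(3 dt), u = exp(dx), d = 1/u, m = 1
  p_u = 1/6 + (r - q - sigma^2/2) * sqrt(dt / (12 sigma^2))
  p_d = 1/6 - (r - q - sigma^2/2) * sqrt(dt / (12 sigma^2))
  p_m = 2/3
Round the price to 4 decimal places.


Answer: Price = V(0,0) = 4.9665

Derivation:
dt = T/N = 0.041650; dx = sigma*sqrt(3*dt) = 0.205020
u = exp(dx) = 1.227550; d = 1/u = 0.814631
p_u = 0.156083, p_m = 0.666667, p_d = 0.177251
Discount per step: exp(-r*dt) = 0.997338
Stock lattice S(k, j) with j the centered position index:
  k=0: S(0,+0) = 105.6300
  k=1: S(1,-1) = 86.0495; S(1,+0) = 105.6300; S(1,+1) = 129.6661
  k=2: S(2,-2) = 70.0986; S(2,-1) = 86.0495; S(2,+0) = 105.6300; S(2,+1) = 129.6661; S(2,+2) = 159.1715
Terminal payoffs V(N, j) = max(S_T - K, 0):
  V(2,-2) = 0.000000; V(2,-1) = 0.000000; V(2,+0) = 0.000000; V(2,+1) = 18.386059; V(2,+2) = 47.891514
Backward induction: V(k, j) = exp(-r*dt) * [p_u * V(k+1, j+1) + p_m * V(k+1, j) + p_d * V(k+1, j-1)]
  V(1,-1) = exp(-r*dt) * [p_u*0.000000 + p_m*0.000000 + p_d*0.000000] = 0.000000
  V(1,+0) = exp(-r*dt) * [p_u*18.386059 + p_m*0.000000 + p_d*0.000000] = 2.862103
  V(1,+1) = exp(-r*dt) * [p_u*47.891514 + p_m*18.386059 + p_d*0.000000] = 19.679872
  V(0,+0) = exp(-r*dt) * [p_u*19.679872 + p_m*2.862103 + p_d*0.000000] = 4.966496


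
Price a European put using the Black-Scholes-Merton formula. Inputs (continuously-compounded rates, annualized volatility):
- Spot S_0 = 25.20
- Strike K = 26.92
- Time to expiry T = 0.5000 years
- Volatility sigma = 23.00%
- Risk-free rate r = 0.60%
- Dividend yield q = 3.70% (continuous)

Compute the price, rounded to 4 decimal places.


d1 = (ln(S/K) + (r - q + 0.5*sigma^2) * T) / (sigma * sqrt(T)) = -0.41996308
d2 = d1 - sigma * sqrt(T) = -0.58259764
exp(-rT) = 0.99700450; exp(-qT) = 0.98167007
P = K * exp(-rT) * N(-d2) - S_0 * exp(-qT) * N(-d1)
N(-d1) = 0.66274379; N(-d2) = 0.71991790
P = 26.9200 * 0.99700450 * 0.71991790 - 25.2000 * 0.98167007 * 0.66274379 = 2.9271

Answer: Price = 2.9271


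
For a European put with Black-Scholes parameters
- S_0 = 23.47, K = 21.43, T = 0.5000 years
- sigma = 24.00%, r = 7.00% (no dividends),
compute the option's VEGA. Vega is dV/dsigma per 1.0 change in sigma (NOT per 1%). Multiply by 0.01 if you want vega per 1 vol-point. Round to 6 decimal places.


Answer: Vega = 4.703567

Derivation:
d1 = 0.8269095283; d2 = 0.6572039008
phi(d1) = 0.2834191966; exp(-qT) = 1.0000000000; exp(-rT) = 0.9656054163
Vega = S * exp(-qT) * phi(d1) * sqrt(T) = 23.4700 * 1.0000000000 * 0.2834191966 * 0.7071067812 = 4.703567


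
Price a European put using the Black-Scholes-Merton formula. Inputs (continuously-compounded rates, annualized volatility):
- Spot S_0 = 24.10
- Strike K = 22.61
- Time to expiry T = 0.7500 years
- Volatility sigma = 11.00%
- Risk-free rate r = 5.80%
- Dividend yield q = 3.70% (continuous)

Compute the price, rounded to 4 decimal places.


Answer: Price = 0.2421

Derivation:
d1 = (ln(S/K) + (r - q + 0.5*sigma^2) * T) / (sigma * sqrt(T)) = 0.88289510
d2 = d1 - sigma * sqrt(T) = 0.78763230
exp(-rT) = 0.95743255; exp(-qT) = 0.97263149
P = K * exp(-rT) * N(-d2) - S_0 * exp(-qT) * N(-d1)
N(-d1) = 0.18864648; N(-d2) = 0.21545591
P = 22.6100 * 0.95743255 * 0.21545591 - 24.1000 * 0.97263149 * 0.18864648 = 0.2421


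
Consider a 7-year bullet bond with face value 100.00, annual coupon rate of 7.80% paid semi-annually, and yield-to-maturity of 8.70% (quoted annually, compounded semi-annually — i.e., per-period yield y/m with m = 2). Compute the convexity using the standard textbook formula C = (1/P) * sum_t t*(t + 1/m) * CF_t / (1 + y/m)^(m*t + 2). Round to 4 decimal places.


Answer: Convexity = 34.5635

Derivation:
Coupon per period c = face * coupon_rate / m = 3.900000
Periods per year m = 2; per-period yield y/m = 0.043500
Number of cashflows N = 14
Cashflows (t years, CF_t, discount factor 1/(1+y/m)^(m*t), PV):
  t = 0.5000: CF_t = 3.900000, DF = 0.958313, PV = 3.737422
  t = 1.0000: CF_t = 3.900000, DF = 0.918365, PV = 3.581622
  t = 1.5000: CF_t = 3.900000, DF = 0.880081, PV = 3.432316
  t = 2.0000: CF_t = 3.900000, DF = 0.843393, PV = 3.289234
  t = 2.5000: CF_t = 3.900000, DF = 0.808235, PV = 3.152117
  t = 3.0000: CF_t = 3.900000, DF = 0.774543, PV = 3.020716
  t = 3.5000: CF_t = 3.900000, DF = 0.742254, PV = 2.894792
  t = 4.0000: CF_t = 3.900000, DF = 0.711312, PV = 2.774118
  t = 4.5000: CF_t = 3.900000, DF = 0.681660, PV = 2.658475
  t = 5.0000: CF_t = 3.900000, DF = 0.653244, PV = 2.547652
  t = 5.5000: CF_t = 3.900000, DF = 0.626013, PV = 2.441449
  t = 6.0000: CF_t = 3.900000, DF = 0.599916, PV = 2.339673
  t = 6.5000: CF_t = 3.900000, DF = 0.574908, PV = 2.242140
  t = 7.0000: CF_t = 103.900000, DF = 0.550942, PV = 57.242844
Price P = sum_t PV_t = 95.354569
Convexity numerator sum_t t*(t + 1/m) * CF_t / (1+y/m)^(m*t + 2):
  t = 0.5000: term = 1.716158
  t = 1.0000: term = 4.933851
  t = 1.5000: term = 9.456351
  t = 2.0000: term = 15.103580
  t = 2.5000: term = 21.710943
  t = 3.0000: term = 29.128242
  t = 3.5000: term = 37.218645
  t = 4.0000: term = 45.857733
  t = 4.5000: term = 54.932598
  t = 5.0000: term = 64.341008
  t = 5.5000: term = 73.990618
  t = 6.0000: term = 83.798234
  t = 6.5000: term = 93.689129
  t = 7.0000: term = 2759.914299
Convexity = (1/P) * sum = 3295.791390 / 95.354569 = 34.563539


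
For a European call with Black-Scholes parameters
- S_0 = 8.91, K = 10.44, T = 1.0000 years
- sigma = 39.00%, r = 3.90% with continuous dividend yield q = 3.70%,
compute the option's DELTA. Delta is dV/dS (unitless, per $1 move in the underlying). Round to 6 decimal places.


Answer: Delta = 0.403120

Derivation:
d1 = -0.2062060025; d2 = -0.5962060025
phi(d1) = 0.3905501117; exp(-qT) = 0.9636761353; exp(-rT) = 0.9617507091
N(d1) = 0.4183149996
Delta = exp(-qT) * N(d1) = 0.9636761353 * 0.4183149996 = 0.403120


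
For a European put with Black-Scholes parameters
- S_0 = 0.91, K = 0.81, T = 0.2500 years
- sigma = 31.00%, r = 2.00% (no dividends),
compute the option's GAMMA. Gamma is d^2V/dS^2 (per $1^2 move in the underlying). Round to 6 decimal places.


Answer: Gamma = 1.952714

Derivation:
d1 = 0.8607925925; d2 = 0.7057925925
phi(d1) = 0.2754303551; exp(-qT) = 1.0000000000; exp(-rT) = 0.9950124792
Gamma = exp(-qT) * phi(d1) / (S * sigma * sqrt(T)) = 1.0000000000 * 0.2754303551 / (0.9100 * 0.3100 * 0.5000000000) = 1.952714


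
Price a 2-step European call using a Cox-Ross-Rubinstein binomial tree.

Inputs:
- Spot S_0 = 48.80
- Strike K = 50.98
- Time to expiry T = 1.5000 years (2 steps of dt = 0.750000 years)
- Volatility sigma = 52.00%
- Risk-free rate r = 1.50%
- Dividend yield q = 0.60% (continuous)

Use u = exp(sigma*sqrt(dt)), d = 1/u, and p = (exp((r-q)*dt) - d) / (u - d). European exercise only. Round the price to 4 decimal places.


dt = T/N = 0.750000
u = exp(sigma*sqrt(dt)) = 1.568835; d = 1/u = 0.637416
p = (exp((r-q)*dt) - d) / (u - d) = 0.396553
Discount per step: exp(-r*dt) = 0.988813
Stock lattice S(k, i) with i counting down-moves:
  k=0: S(0,0) = 48.8000
  k=1: S(1,0) = 76.5591; S(1,1) = 31.1059
  k=2: S(2,0) = 120.1086; S(2,1) = 48.8000; S(2,2) = 19.8274
Terminal payoffs V(N, i) = max(S_T - K, 0):
  V(2,0) = 69.128648; V(2,1) = 0.000000; V(2,2) = 0.000000
Backward induction: V(k, i) = exp(-r*dt) * [p * V(k+1, i) + (1-p) * V(k+1, i+1)].
  V(1,0) = exp(-r*dt) * [p*69.128648 + (1-p)*0.000000] = 27.106507
  V(1,1) = exp(-r*dt) * [p*0.000000 + (1-p)*0.000000] = 0.000000
  V(0,0) = exp(-r*dt) * [p*27.106507 + (1-p)*0.000000] = 10.628918

Answer: Price = V(0,0) = 10.6289


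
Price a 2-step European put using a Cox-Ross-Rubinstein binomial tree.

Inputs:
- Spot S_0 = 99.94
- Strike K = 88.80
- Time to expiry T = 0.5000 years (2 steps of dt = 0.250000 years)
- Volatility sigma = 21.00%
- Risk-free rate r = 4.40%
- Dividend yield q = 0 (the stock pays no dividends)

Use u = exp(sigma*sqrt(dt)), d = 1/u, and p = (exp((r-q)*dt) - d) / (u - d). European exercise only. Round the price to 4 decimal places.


dt = T/N = 0.250000
u = exp(sigma*sqrt(dt)) = 1.110711; d = 1/u = 0.900325
p = (exp((r-q)*dt) - d) / (u - d) = 0.526348
Discount per step: exp(-r*dt) = 0.989060
Stock lattice S(k, i) with i counting down-moves:
  k=0: S(0,0) = 99.9400
  k=1: S(1,0) = 111.0044; S(1,1) = 89.9784
  k=2: S(2,0) = 123.2938; S(2,1) = 99.9400; S(2,2) = 81.0098
Terminal payoffs V(N, i) = max(K - S_T, 0):
  V(2,0) = 0.000000; V(2,1) = 0.000000; V(2,2) = 7.790210
Backward induction: V(k, i) = exp(-r*dt) * [p * V(k+1, i) + (1-p) * V(k+1, i+1)].
  V(1,0) = exp(-r*dt) * [p*0.000000 + (1-p)*0.000000] = 0.000000
  V(1,1) = exp(-r*dt) * [p*0.000000 + (1-p)*7.790210] = 3.649486
  V(0,0) = exp(-r*dt) * [p*0.000000 + (1-p)*3.649486] = 1.709678

Answer: Price = V(0,0) = 1.7097


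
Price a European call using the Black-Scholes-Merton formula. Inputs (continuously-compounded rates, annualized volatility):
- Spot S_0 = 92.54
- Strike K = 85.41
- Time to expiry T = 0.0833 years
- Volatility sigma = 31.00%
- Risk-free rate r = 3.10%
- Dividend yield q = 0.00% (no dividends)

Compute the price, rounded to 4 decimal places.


d1 = (ln(S/K) + (r - q + 0.5*sigma^2) * T) / (sigma * sqrt(T)) = 0.96972514
d2 = d1 - sigma * sqrt(T) = 0.88025375
exp(-rT) = 0.99742103; exp(-qT) = 1.00000000
C = S_0 * exp(-qT) * N(d1) - K * exp(-rT) * N(d2)
N(d1) = 0.83390824; N(d2) = 0.81063907
C = 92.5400 * 1.00000000 * 0.83390824 - 85.4100 * 0.99742103 * 0.81063907 = 8.1117

Answer: Price = 8.1117


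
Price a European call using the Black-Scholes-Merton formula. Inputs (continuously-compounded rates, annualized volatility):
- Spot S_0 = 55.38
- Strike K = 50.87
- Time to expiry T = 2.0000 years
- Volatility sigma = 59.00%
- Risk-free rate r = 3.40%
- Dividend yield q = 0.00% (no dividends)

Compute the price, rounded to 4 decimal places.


d1 = (ln(S/K) + (r - q + 0.5*sigma^2) * T) / (sigma * sqrt(T)) = 0.60049564
d2 = d1 - sigma * sqrt(T) = -0.23389036
exp(-rT) = 0.93426047; exp(-qT) = 1.00000000
C = S_0 * exp(-qT) * N(d1) - K * exp(-rT) * N(d2)
N(d1) = 0.72591202; N(d2) = 0.40753505
C = 55.3800 * 1.00000000 * 0.72591202 - 50.8700 * 0.93426047 * 0.40753505 = 20.8326

Answer: Price = 20.8326


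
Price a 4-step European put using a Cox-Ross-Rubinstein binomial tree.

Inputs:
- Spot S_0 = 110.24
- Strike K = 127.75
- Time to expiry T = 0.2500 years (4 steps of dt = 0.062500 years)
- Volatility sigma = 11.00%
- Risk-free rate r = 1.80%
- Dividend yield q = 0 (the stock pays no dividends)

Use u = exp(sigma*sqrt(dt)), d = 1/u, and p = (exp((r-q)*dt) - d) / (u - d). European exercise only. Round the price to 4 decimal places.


dt = T/N = 0.062500
u = exp(sigma*sqrt(dt)) = 1.027882; d = 1/u = 0.972875
p = (exp((r-q)*dt) - d) / (u - d) = 0.513589
Discount per step: exp(-r*dt) = 0.998876
Stock lattice S(k, i) with i counting down-moves:
  k=0: S(0,0) = 110.2400
  k=1: S(1,0) = 113.3137; S(1,1) = 107.2497
  k=2: S(2,0) = 116.4730; S(2,1) = 110.2400; S(2,2) = 104.3405
  k=3: S(3,0) = 119.7205; S(3,1) = 113.3137; S(3,2) = 107.2497; S(3,3) = 101.5103
  k=4: S(4,0) = 123.0585; S(4,1) = 116.4730; S(4,2) = 110.2400; S(4,3) = 104.3405; S(4,4) = 98.7568
Terminal payoffs V(N, i) = max(K - S_T, 0):
  V(4,0) = 4.691506; V(4,1) = 11.276963; V(4,2) = 17.510000; V(4,3) = 23.409477; V(4,4) = 28.993245
Backward induction: V(k, i) = exp(-r*dt) * [p * V(k+1, i) + (1-p) * V(k+1, i+1)].
  V(3,0) = exp(-r*dt) * [p*4.691506 + (1-p)*11.276963] = 7.885868
  V(3,1) = exp(-r*dt) * [p*11.276963 + (1-p)*17.510000] = 14.292693
  V(3,2) = exp(-r*dt) * [p*17.510000 + (1-p)*23.409477] = 20.356657
  V(3,3) = exp(-r*dt) * [p*23.409477 + (1-p)*28.993245] = 26.096109
  V(2,0) = exp(-r*dt) * [p*7.885868 + (1-p)*14.292693] = 10.989848
  V(2,1) = exp(-r*dt) * [p*14.292693 + (1-p)*20.356657] = 17.222886
  V(2,2) = exp(-r*dt) * [p*20.356657 + (1-p)*26.096109] = 23.122363
  V(1,0) = exp(-r*dt) * [p*10.989848 + (1-p)*17.222886] = 14.005901
  V(1,1) = exp(-r*dt) * [p*17.222886 + (1-p)*23.122363] = 20.069866
  V(0,0) = exp(-r*dt) * [p*14.005901 + (1-p)*20.069866] = 16.936417

Answer: Price = V(0,0) = 16.9364


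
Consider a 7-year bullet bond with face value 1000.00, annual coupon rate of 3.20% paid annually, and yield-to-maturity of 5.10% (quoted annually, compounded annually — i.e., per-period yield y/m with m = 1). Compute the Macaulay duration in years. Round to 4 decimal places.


Coupon per period c = face * coupon_rate / m = 32.000000
Periods per year m = 1; per-period yield y/m = 0.051000
Number of cashflows N = 7
Cashflows (t years, CF_t, discount factor 1/(1+y/m)^(m*t), PV):
  t = 1.0000: CF_t = 32.000000, DF = 0.951475, PV = 30.447193
  t = 2.0000: CF_t = 32.000000, DF = 0.905304, PV = 28.969737
  t = 3.0000: CF_t = 32.000000, DF = 0.861374, PV = 27.563974
  t = 4.0000: CF_t = 32.000000, DF = 0.819576, PV = 26.226426
  t = 5.0000: CF_t = 32.000000, DF = 0.779806, PV = 24.953783
  t = 6.0000: CF_t = 32.000000, DF = 0.741965, PV = 23.742896
  t = 7.0000: CF_t = 1032.000000, DF = 0.705961, PV = 728.552219
Price P = sum_t PV_t = 890.456227
Macaulay numerator sum_t t * PV_t:
  t * PV_t at t = 1.0000: 30.447193
  t * PV_t at t = 2.0000: 57.939473
  t * PV_t at t = 3.0000: 82.691922
  t * PV_t at t = 4.0000: 104.905705
  t * PV_t at t = 5.0000: 124.768916
  t * PV_t at t = 6.0000: 142.457373
  t * PV_t at t = 7.0000: 5099.865531
Macaulay duration D = (sum_t t * PV_t) / P = 5643.076113 / 890.456227 = 6.337286

Answer: Macaulay duration = 6.3373 years


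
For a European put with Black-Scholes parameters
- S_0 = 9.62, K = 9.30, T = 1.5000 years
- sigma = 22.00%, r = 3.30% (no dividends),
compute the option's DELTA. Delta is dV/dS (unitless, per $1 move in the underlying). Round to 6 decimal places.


d1 = 0.4439880698; d2 = 0.1745441981
phi(d1) = 0.3614971084; exp(-qT) = 1.0000000000; exp(-rT) = 0.9517051581
N(-d1) = 0.3285256047
Delta = -exp(-qT) * N(-d1) = -1.0000000000 * 0.3285256047 = -0.328526

Answer: Delta = -0.328526


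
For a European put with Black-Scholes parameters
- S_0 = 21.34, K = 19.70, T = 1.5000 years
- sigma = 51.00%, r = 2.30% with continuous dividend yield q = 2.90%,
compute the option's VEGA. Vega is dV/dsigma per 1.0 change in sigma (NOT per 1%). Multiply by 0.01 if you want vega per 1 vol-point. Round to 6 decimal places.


d1 = 0.4259224158; d2 = -0.1986974686
phi(d1) = 0.3643488521; exp(-qT) = 0.9574325541; exp(-rT) = 0.9660883397
Vega = S * exp(-qT) * phi(d1) * sqrt(T) = 21.3400 * 0.9574325541 * 0.3643488521 * 1.2247448714 = 9.117287

Answer: Vega = 9.117287


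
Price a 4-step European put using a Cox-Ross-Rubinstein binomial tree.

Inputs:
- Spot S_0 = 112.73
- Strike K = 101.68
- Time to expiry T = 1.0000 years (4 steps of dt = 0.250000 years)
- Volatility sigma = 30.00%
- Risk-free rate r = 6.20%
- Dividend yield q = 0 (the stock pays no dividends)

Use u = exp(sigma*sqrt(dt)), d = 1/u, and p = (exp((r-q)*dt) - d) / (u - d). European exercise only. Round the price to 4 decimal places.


Answer: Price = V(0,0) = 6.1023

Derivation:
dt = T/N = 0.250000
u = exp(sigma*sqrt(dt)) = 1.161834; d = 1/u = 0.860708
p = (exp((r-q)*dt) - d) / (u - d) = 0.514445
Discount per step: exp(-r*dt) = 0.984620
Stock lattice S(k, i) with i counting down-moves:
  k=0: S(0,0) = 112.7300
  k=1: S(1,0) = 130.9736; S(1,1) = 97.0276
  k=2: S(2,0) = 152.1696; S(2,1) = 112.7300; S(2,2) = 83.5124
  k=3: S(3,0) = 176.7958; S(3,1) = 130.9736; S(3,2) = 97.0276; S(3,3) = 71.8798
  k=4: S(4,0) = 205.4075; S(4,1) = 152.1696; S(4,2) = 112.7300; S(4,3) = 83.5124; S(4,4) = 61.8675
Terminal payoffs V(N, i) = max(K - S_T, 0):
  V(4,0) = 0.000000; V(4,1) = 0.000000; V(4,2) = 0.000000; V(4,3) = 18.167562; V(4,4) = 39.812464
Backward induction: V(k, i) = exp(-r*dt) * [p * V(k+1, i) + (1-p) * V(k+1, i+1)].
  V(3,0) = exp(-r*dt) * [p*0.000000 + (1-p)*0.000000] = 0.000000
  V(3,1) = exp(-r*dt) * [p*0.000000 + (1-p)*0.000000] = 0.000000
  V(3,2) = exp(-r*dt) * [p*0.000000 + (1-p)*18.167562] = 8.685682
  V(3,3) = exp(-r*dt) * [p*18.167562 + (1-p)*39.812464] = 28.236290
  V(2,0) = exp(-r*dt) * [p*0.000000 + (1-p)*0.000000] = 0.000000
  V(2,1) = exp(-r*dt) * [p*0.000000 + (1-p)*8.685682] = 4.152515
  V(2,2) = exp(-r*dt) * [p*8.685682 + (1-p)*28.236290] = 17.898990
  V(1,0) = exp(-r*dt) * [p*0.000000 + (1-p)*4.152515] = 1.985265
  V(1,1) = exp(-r*dt) * [p*4.152515 + (1-p)*17.898990] = 10.660663
  V(0,0) = exp(-r*dt) * [p*1.985265 + (1-p)*10.660663] = 6.102328


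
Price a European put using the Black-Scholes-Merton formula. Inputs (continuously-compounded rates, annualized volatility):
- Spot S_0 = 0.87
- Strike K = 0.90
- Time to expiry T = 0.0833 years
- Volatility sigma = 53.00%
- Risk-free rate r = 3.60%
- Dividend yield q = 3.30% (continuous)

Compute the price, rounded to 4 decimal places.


d1 = (ln(S/K) + (r - q + 0.5*sigma^2) * T) / (sigma * sqrt(T)) = -0.14350896
d2 = d1 - sigma * sqrt(T) = -0.29647618
exp(-rT) = 0.99700569; exp(-qT) = 0.99725487
P = K * exp(-rT) * N(-d2) - S_0 * exp(-qT) * N(-d1)
N(-d1) = 0.55705588; N(-d2) = 0.61656677
P = 0.9000 * 0.99700569 * 0.61656677 - 0.8700 * 0.99725487 * 0.55705588 = 0.0699

Answer: Price = 0.0699


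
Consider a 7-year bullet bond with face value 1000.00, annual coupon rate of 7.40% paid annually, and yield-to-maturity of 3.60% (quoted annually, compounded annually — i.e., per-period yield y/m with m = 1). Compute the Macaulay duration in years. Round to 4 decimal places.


Coupon per period c = face * coupon_rate / m = 74.000000
Periods per year m = 1; per-period yield y/m = 0.036000
Number of cashflows N = 7
Cashflows (t years, CF_t, discount factor 1/(1+y/m)^(m*t), PV):
  t = 1.0000: CF_t = 74.000000, DF = 0.965251, PV = 71.428571
  t = 2.0000: CF_t = 74.000000, DF = 0.931709, PV = 68.946498
  t = 3.0000: CF_t = 74.000000, DF = 0.899333, PV = 66.550673
  t = 4.0000: CF_t = 74.000000, DF = 0.868082, PV = 64.238102
  t = 5.0000: CF_t = 74.000000, DF = 0.837917, PV = 62.005890
  t = 6.0000: CF_t = 74.000000, DF = 0.808801, PV = 59.851245
  t = 7.0000: CF_t = 1074.000000, DF = 0.780696, PV = 838.467037
Price P = sum_t PV_t = 1231.488015
Macaulay numerator sum_t t * PV_t:
  t * PV_t at t = 1.0000: 71.428571
  t * PV_t at t = 2.0000: 137.892995
  t * PV_t at t = 3.0000: 199.652020
  t * PV_t at t = 4.0000: 256.952406
  t * PV_t at t = 5.0000: 310.029448
  t * PV_t at t = 6.0000: 359.107469
  t * PV_t at t = 7.0000: 5869.269257
Macaulay duration D = (sum_t t * PV_t) / P = 7204.332166 / 1231.488015 = 5.850103

Answer: Macaulay duration = 5.8501 years


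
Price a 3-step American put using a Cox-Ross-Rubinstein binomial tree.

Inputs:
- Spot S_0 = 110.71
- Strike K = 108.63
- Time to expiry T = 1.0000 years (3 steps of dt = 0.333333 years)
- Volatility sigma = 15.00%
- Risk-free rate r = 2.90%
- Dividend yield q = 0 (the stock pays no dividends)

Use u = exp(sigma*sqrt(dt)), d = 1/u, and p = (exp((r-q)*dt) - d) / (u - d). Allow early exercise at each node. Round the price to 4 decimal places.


Answer: Price = V(0,0) = 4.9010

Derivation:
dt = T/N = 0.333333
u = exp(sigma*sqrt(dt)) = 1.090463; d = 1/u = 0.917042
p = (exp((r-q)*dt) - d) / (u - d) = 0.534374
Discount per step: exp(-r*dt) = 0.990380
Stock lattice S(k, i) with i counting down-moves:
  k=0: S(0,0) = 110.7100
  k=1: S(1,0) = 120.7252; S(1,1) = 101.5257
  k=2: S(2,0) = 131.6464; S(2,1) = 110.7100; S(2,2) = 93.1032
  k=3: S(3,0) = 143.5555; S(3,1) = 120.7252; S(3,2) = 101.5257; S(3,3) = 85.3795
Terminal payoffs V(N, i) = max(K - S_T, 0):
  V(3,0) = 0.000000; V(3,1) = 0.000000; V(3,2) = 7.104334; V(3,3) = 23.250455
Backward induction: V(k, i) = exp(-r*dt) * [p * V(k+1, i) + (1-p) * V(k+1, i+1)]; then take max(V_cont, immediate exercise) for American.
  V(2,0) = exp(-r*dt) * [p*0.000000 + (1-p)*0.000000] = 0.000000; exercise = 0.000000; V(2,0) = max -> 0.000000
  V(2,1) = exp(-r*dt) * [p*0.000000 + (1-p)*7.104334] = 3.276140; exercise = 0.000000; V(2,1) = max -> 3.276140
  V(2,2) = exp(-r*dt) * [p*7.104334 + (1-p)*23.250455] = 14.481719; exercise = 15.526750; V(2,2) = max -> 15.526750
  V(1,0) = exp(-r*dt) * [p*0.000000 + (1-p)*3.276140] = 1.510781; exercise = 0.000000; V(1,0) = max -> 1.510781
  V(1,1) = exp(-r*dt) * [p*3.276140 + (1-p)*15.526750] = 8.893951; exercise = 7.104334; V(1,1) = max -> 8.893951
  V(0,0) = exp(-r*dt) * [p*1.510781 + (1-p)*8.893951] = 4.900971; exercise = 0.000000; V(0,0) = max -> 4.900971


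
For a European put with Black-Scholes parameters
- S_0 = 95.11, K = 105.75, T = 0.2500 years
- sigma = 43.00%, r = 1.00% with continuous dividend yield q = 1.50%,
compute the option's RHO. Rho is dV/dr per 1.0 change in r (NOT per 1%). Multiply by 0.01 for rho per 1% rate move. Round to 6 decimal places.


Answer: Rho = -19.196388

Derivation:
d1 = -0.3915404718; d2 = -0.6065404718
phi(d1) = 0.3695051859; exp(-qT) = 0.9962570225; exp(-rT) = 0.9975031224
N(-d2) = 0.7279220421
Rho = -K*T*exp(-rT)*N(-d2) = -105.7500 * 0.2500 * 0.9975031224 * 0.7279220421 = -19.196388


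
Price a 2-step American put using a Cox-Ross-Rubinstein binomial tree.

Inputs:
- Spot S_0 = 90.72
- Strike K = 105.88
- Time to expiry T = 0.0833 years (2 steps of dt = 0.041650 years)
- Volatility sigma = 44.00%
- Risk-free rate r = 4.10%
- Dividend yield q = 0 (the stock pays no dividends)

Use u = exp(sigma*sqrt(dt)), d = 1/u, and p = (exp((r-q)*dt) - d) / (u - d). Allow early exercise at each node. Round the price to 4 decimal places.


dt = T/N = 0.041650
u = exp(sigma*sqrt(dt)) = 1.093952; d = 1/u = 0.914117
p = (exp((r-q)*dt) - d) / (u - d) = 0.487070
Discount per step: exp(-r*dt) = 0.998294
Stock lattice S(k, i) with i counting down-moves:
  k=0: S(0,0) = 90.7200
  k=1: S(1,0) = 99.2433; S(1,1) = 82.9287
  k=2: S(2,0) = 108.5674; S(2,1) = 90.7200; S(2,2) = 75.8065
Terminal payoffs V(N, i) = max(K - S_T, 0):
  V(2,0) = 0.000000; V(2,1) = 15.160000; V(2,2) = 30.073464
Backward induction: V(k, i) = exp(-r*dt) * [p * V(k+1, i) + (1-p) * V(k+1, i+1)]; then take max(V_cont, immediate exercise) for American.
  V(1,0) = exp(-r*dt) * [p*0.000000 + (1-p)*15.160000] = 7.762756; exercise = 6.636691; V(1,0) = max -> 7.762756
  V(1,1) = exp(-r*dt) * [p*15.160000 + (1-p)*30.073464] = 22.770650; exercise = 22.951302; V(1,1) = max -> 22.951302
  V(0,0) = exp(-r*dt) * [p*7.762756 + (1-p)*22.951302] = 15.526885; exercise = 15.160000; V(0,0) = max -> 15.526885

Answer: Price = V(0,0) = 15.5269
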